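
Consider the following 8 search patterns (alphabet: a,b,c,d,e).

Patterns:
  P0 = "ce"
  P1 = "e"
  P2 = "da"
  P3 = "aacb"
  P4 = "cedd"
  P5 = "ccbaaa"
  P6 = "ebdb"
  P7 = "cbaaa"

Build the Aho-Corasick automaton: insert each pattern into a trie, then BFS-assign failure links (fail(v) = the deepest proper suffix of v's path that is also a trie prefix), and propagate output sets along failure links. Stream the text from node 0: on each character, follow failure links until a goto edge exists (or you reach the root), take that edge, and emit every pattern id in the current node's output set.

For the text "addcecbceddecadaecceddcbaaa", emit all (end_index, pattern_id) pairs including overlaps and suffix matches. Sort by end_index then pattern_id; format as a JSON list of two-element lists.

Build automaton:
Trie nodes:
  0='ε' goto a→6 c→1 d→4 e→3
  1='c' goto b→20 c→12 e→2
  2='ce' goto d→10  ←P0
  3='e' goto b→17  ←P1
  4='d' goto a→5
  5='da' goto ·  ←P2
  6='a' goto a→7
  7='aa' goto c→8
  8='aac' goto b→9
  9='aacb' goto ·  ←P3
  10='ced' goto d→11
  11='cedd' goto ·  ←P4
  12='cc' goto b→13
  13='ccb' goto a→14
  14='ccba' goto a→15
  15='ccbaa' goto a→16
  16='ccbaaa' goto ·  ←P5
  17='eb' goto d→18
  18='ebd' goto b→19
  19='ebdb' goto ·  ←P6
  20='cb' goto a→21
  21='cba' goto a→22
  22='cbaa' goto a→23
  23='cbaaa' goto ·  ←P7

Failure links (BFS by depth):
  n1('c'): parent n0 fail=0; on 'c' 0 → fail=0;  out ∅∪∅=∅
  n3('e'): parent n0 fail=0; on 'e' 0 → fail=0;  out {1}∪∅={1}
  n4('d'): parent n0 fail=0; on 'd' 0 → fail=0;  out ∅∪∅=∅
  n6('a'): parent n0 fail=0; on 'a' 0 → fail=0;  out ∅∪∅=∅
  n2('ce'): parent n1 fail=0; on 'e' 0 → fail=3;  out {0}∪{1}={0,1}
  n5('da'): parent n4 fail=0; on 'a' 0 → fail=6;  out {2}∪∅={2}
  n7('aa'): parent n6 fail=0; on 'a' 0 → fail=6;  out ∅∪∅=∅
  n12('cc'): parent n1 fail=0; on 'c' 0 → fail=1;  out ∅∪∅=∅
  n17('eb'): parent n3 fail=0; on 'b' 0 → fail=0;  out ∅∪∅=∅
  n20('cb'): parent n1 fail=0; on 'b' 0 → fail=0;  out ∅∪∅=∅
  n8('aac'): parent n7 fail=6; on 'c' 6→0 → fail=1;  out ∅∪∅=∅
  n10('ced'): parent n2 fail=3; on 'd' 3→0 → fail=4;  out ∅∪∅=∅
  n13('ccb'): parent n12 fail=1; on 'b' 1 → fail=20;  out ∅∪∅=∅
  n18('ebd'): parent n17 fail=0; on 'd' 0 → fail=4;  out ∅∪∅=∅
  n21('cba'): parent n20 fail=0; on 'a' 0 → fail=6;  out ∅∪∅=∅
  n9('aacb'): parent n8 fail=1; on 'b' 1 → fail=20;  out {3}∪∅={3}
  n11('cedd'): parent n10 fail=4; on 'd' 4→0 → fail=4;  out {4}∪∅={4}
  n14('ccba'): parent n13 fail=20; on 'a' 20 → fail=21;  out ∅∪∅=∅
  n19('ebdb'): parent n18 fail=4; on 'b' 4→0 → fail=0;  out {6}∪∅={6}
  n22('cbaa'): parent n21 fail=6; on 'a' 6 → fail=7;  out ∅∪∅=∅
  n15('ccbaa'): parent n14 fail=21; on 'a' 21 → fail=22;  out ∅∪∅=∅
  n23('cbaaa'): parent n22 fail=7; on 'a' 7→6 → fail=7;  out {7}∪∅={7}
  n16('ccbaaa'): parent n15 fail=22; on 'a' 22 → fail=23;  out {5}∪{7}={5,7}

Scan:
[0] read 'a'  n0⇒n6
[1] read 'd'  n6⇒n4 ·f
[2] read 'd'  n4⇒n4 ·f
[3] read 'c'  n4⇒n1 ·f
[4] read 'e'  n1⇒n2  ** P0@[3:4],P1@[4:4]
[5] read 'c'  n2⇒n1 ·f
[6] read 'b'  n1⇒n20
[7] read 'c'  n20⇒n1 ·f
[8] read 'e'  n1⇒n2  ** P0@[7:8],P1@[8:8]
[9] read 'd'  n2⇒n10
[10] read 'd'  n10⇒n11  ** P4@[7:10]
[11] read 'e'  n11⇒n3 ·f  ** P1@[11:11]
[12] read 'c'  n3⇒n1 ·f
[13] read 'a'  n1⇒n6 ·f
[14] read 'd'  n6⇒n4 ·f
[15] read 'a'  n4⇒n5  ** P2@[14:15]
[16] read 'e'  n5⇒n3 ·f  ** P1@[16:16]
[17] read 'c'  n3⇒n1 ·f
[18] read 'c'  n1⇒n12
[19] read 'e'  n12⇒n2 ·f  ** P0@[18:19],P1@[19:19]
[20] read 'd'  n2⇒n10
[21] read 'd'  n10⇒n11  ** P4@[18:21]
[22] read 'c'  n11⇒n1 ·f
[23] read 'b'  n1⇒n20
[24] read 'a'  n20⇒n21
[25] read 'a'  n21⇒n22
[26] read 'a'  n22⇒n23  ** P7@[22:26]

All matches (sorted): [[4,0],[4,1],[8,0],[8,1],[10,4],[11,1],[15,2],[16,1],[19,0],[19,1],[21,4],[26,7]]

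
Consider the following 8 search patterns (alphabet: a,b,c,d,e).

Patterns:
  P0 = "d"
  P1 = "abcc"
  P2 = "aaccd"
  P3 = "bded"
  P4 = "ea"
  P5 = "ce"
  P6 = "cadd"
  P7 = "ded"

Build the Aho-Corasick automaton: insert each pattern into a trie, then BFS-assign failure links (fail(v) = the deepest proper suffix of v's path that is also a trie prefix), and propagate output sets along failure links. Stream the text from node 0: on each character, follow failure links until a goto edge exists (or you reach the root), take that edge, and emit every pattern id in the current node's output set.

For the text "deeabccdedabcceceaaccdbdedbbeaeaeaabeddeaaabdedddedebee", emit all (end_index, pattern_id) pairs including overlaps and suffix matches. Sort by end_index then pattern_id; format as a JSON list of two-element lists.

Build automaton:
Trie nodes:
  0='ε' goto a→2 b→10 c→16 d→1 e→14
  1='d' goto e→21  ←P0
  2='a' goto a→6 b→3
  3='ab' goto c→4
  4='abc' goto c→5
  5='abcc' goto ·  ←P1
  6='aa' goto c→7
  7='aac' goto c→8
  8='aacc' goto d→9
  9='aaccd' goto ·  ←P2
  10='b' goto d→11
  11='bd' goto e→12
  12='bde' goto d→13
  13='bded' goto ·  ←P3
  14='e' goto a→15
  15='ea' goto ·  ←P4
  16='c' goto a→18 e→17
  17='ce' goto ·  ←P5
  18='ca' goto d→19
  19='cad' goto d→20
  20='cadd' goto ·  ←P6
  21='de' goto d→22
  22='ded' goto ·  ←P7

BFS fail/out derivation:
  fail(1) 'd': from fail(0)=0 chase 'd': 0 ⇒ 0;  out={0}∪out(0)={0}
  fail(2) 'a': from fail(0)=0 chase 'a': 0 ⇒ 0;  out=∅∪out(0)=∅
  fail(10) 'b': from fail(0)=0 chase 'b': 0 ⇒ 0;  out=∅∪out(0)=∅
  fail(14) 'e': from fail(0)=0 chase 'e': 0 ⇒ 0;  out=∅∪out(0)=∅
  fail(16) 'c': from fail(0)=0 chase 'c': 0 ⇒ 0;  out=∅∪out(0)=∅
  fail(3) 'ab': from fail(2)=0 chase 'b': 0 ⇒ 10;  out=∅∪out(10)=∅
  fail(6) 'aa': from fail(2)=0 chase 'a': 0 ⇒ 2;  out=∅∪out(2)=∅
  fail(11) 'bd': from fail(10)=0 chase 'd': 0 ⇒ 1;  out=∅∪out(1)={0}
  fail(15) 'ea': from fail(14)=0 chase 'a': 0 ⇒ 2;  out={4}∪out(2)={4}
  fail(17) 'ce': from fail(16)=0 chase 'e': 0 ⇒ 14;  out={5}∪out(14)={5}
  fail(18) 'ca': from fail(16)=0 chase 'a': 0 ⇒ 2;  out=∅∪out(2)=∅
  fail(21) 'de': from fail(1)=0 chase 'e': 0 ⇒ 14;  out=∅∪out(14)=∅
  fail(4) 'abc': from fail(3)=10 chase 'c': 10→0 ⇒ 16;  out=∅∪out(16)=∅
  fail(7) 'aac': from fail(6)=2 chase 'c': 2→0 ⇒ 16;  out=∅∪out(16)=∅
  fail(12) 'bde': from fail(11)=1 chase 'e': 1 ⇒ 21;  out=∅∪out(21)=∅
  fail(19) 'cad': from fail(18)=2 chase 'd': 2→0 ⇒ 1;  out=∅∪out(1)={0}
  fail(22) 'ded': from fail(21)=14 chase 'd': 14→0 ⇒ 1;  out={7}∪out(1)={0,7}
  fail(5) 'abcc': from fail(4)=16 chase 'c': 16→0 ⇒ 16;  out={1}∪out(16)={1}
  fail(8) 'aacc': from fail(7)=16 chase 'c': 16→0 ⇒ 16;  out=∅∪out(16)=∅
  fail(13) 'bded': from fail(12)=21 chase 'd': 21 ⇒ 22;  out={3}∪out(22)={0,3,7}
  fail(20) 'cadd': from fail(19)=1 chase 'd': 1→0 ⇒ 1;  out={6}∪out(1)={0,6}
  fail(9) 'aaccd': from fail(8)=16 chase 'd': 16→0 ⇒ 1;  out={2}∪out(1)={0,2}

Scan:
pos 0 'd': at 1  → match P0@[0:0]
pos 1 'e': at 21
pos 2 'e': at 14 (fail-walked)
pos 3 'a': at 15  → match P4@[2:3]
pos 4 'b': at 3 (fail-walked)
pos 5 'c': at 4
pos 6 'c': at 5  → match P1@[3:6]
pos 7 'd': at 1 (fail-walked)  → match P0@[7:7]
pos 8 'e': at 21
pos 9 'd': at 22  → match P0@[9:9],P7@[7:9]
pos 10 'a': at 2 (fail-walked)
pos 11 'b': at 3
pos 12 'c': at 4
pos 13 'c': at 5  → match P1@[10:13]
pos 14 'e': at 17 (fail-walked)  → match P5@[13:14]
pos 15 'c': at 16 (fail-walked)
pos 16 'e': at 17  → match P5@[15:16]
pos 17 'a': at 15 (fail-walked)  → match P4@[16:17]
pos 18 'a': at 6 (fail-walked)
pos 19 'c': at 7
pos 20 'c': at 8
pos 21 'd': at 9  → match P0@[21:21],P2@[17:21]
pos 22 'b': at 10 (fail-walked)
pos 23 'd': at 11  → match P0@[23:23]
pos 24 'e': at 12
pos 25 'd': at 13  → match P0@[25:25],P3@[22:25],P7@[23:25]
pos 26 'b': at 10 (fail-walked)
pos 27 'b': at 10 (fail-walked)
pos 28 'e': at 14 (fail-walked)
pos 29 'a': at 15  → match P4@[28:29]
pos 30 'e': at 14 (fail-walked)
pos 31 'a': at 15  → match P4@[30:31]
pos 32 'e': at 14 (fail-walked)
pos 33 'a': at 15  → match P4@[32:33]
pos 34 'a': at 6 (fail-walked)
pos 35 'b': at 3 (fail-walked)
pos 36 'e': at 14 (fail-walked)
pos 37 'd': at 1 (fail-walked)  → match P0@[37:37]
pos 38 'd': at 1 (fail-walked)  → match P0@[38:38]
pos 39 'e': at 21
pos 40 'a': at 15 (fail-walked)  → match P4@[39:40]
pos 41 'a': at 6 (fail-walked)
pos 42 'a': at 6 (fail-walked)
pos 43 'b': at 3 (fail-walked)
pos 44 'd': at 11 (fail-walked)  → match P0@[44:44]
pos 45 'e': at 12
pos 46 'd': at 13  → match P0@[46:46],P3@[43:46],P7@[44:46]
pos 47 'd': at 1 (fail-walked)  → match P0@[47:47]
pos 48 'd': at 1 (fail-walked)  → match P0@[48:48]
pos 49 'e': at 21
pos 50 'd': at 22  → match P0@[50:50],P7@[48:50]
pos 51 'e': at 21 (fail-walked)
pos 52 'b': at 10 (fail-walked)
pos 53 'e': at 14 (fail-walked)
pos 54 'e': at 14 (fail-walked)

Matches: [[0,0],[3,4],[6,1],[7,0],[9,0],[9,7],[13,1],[14,5],[16,5],[17,4],[21,0],[21,2],[23,0],[25,0],[25,3],[25,7],[29,4],[31,4],[33,4],[37,0],[38,0],[40,4],[44,0],[46,0],[46,3],[46,7],[47,0],[48,0],[50,0],[50,7]]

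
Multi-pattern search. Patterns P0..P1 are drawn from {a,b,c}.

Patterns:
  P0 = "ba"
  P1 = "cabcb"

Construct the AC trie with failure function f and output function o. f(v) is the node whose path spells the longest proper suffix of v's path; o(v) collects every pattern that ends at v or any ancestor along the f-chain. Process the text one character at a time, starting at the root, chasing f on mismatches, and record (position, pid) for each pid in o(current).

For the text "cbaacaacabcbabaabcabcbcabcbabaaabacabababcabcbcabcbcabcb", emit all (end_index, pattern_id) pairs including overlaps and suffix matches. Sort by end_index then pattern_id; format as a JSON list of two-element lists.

Build:
Trie nodes:
  0='ε' goto b→1 c→3
  1='b' goto a→2
  2='ba' goto ·  [P0 ends]
  3='c' goto a→4
  4='ca' goto b→5
  5='cab' goto c→6
  6='cabc' goto b→7
  7='cabcb' goto ·  [P1 ends]

Failure links (BFS by depth):
  fail(1) 'b': from fail(0)=0 chase 'b': 0 ⇒ 0;  out=∅∪out(0)=∅
  fail(3) 'c': from fail(0)=0 chase 'c': 0 ⇒ 0;  out=∅∪out(0)=∅
  fail(2) 'ba': from fail(1)=0 chase 'a': 0 ⇒ 0;  out={0}∪out(0)={0}
  fail(4) 'ca': from fail(3)=0 chase 'a': 0 ⇒ 0;  out=∅∪out(0)=∅
  fail(5) 'cab': from fail(4)=0 chase 'b': 0 ⇒ 1;  out=∅∪out(1)=∅
  fail(6) 'cabc': from fail(5)=1 chase 'c': 1→0 ⇒ 3;  out=∅∪out(3)=∅
  fail(7) 'cabcb': from fail(6)=3 chase 'b': 3→0 ⇒ 1;  out={1}∪out(1)={1}

Text stream:
[0] read 'c'  n0⇒n3
[1] read 'b'  n3⇒n1 ·f
[2] read 'a'  n1⇒n2  ** P0@[1:2]
[3] read 'a'  n2⇒n0 ·f
[4] read 'c'  n0⇒n3
[5] read 'a'  n3⇒n4
[6] read 'a'  n4⇒n0 ·f
[7] read 'c'  n0⇒n3
[8] read 'a'  n3⇒n4
[9] read 'b'  n4⇒n5
[10] read 'c'  n5⇒n6
[11] read 'b'  n6⇒n7  ** P1@[7:11]
[12] read 'a'  n7⇒n2 ·f  ** P0@[11:12]
[13] read 'b'  n2⇒n1 ·f
[14] read 'a'  n1⇒n2  ** P0@[13:14]
[15] read 'a'  n2⇒n0 ·f
[16] read 'b'  n0⇒n1
[17] read 'c'  n1⇒n3 ·f
[18] read 'a'  n3⇒n4
[19] read 'b'  n4⇒n5
[20] read 'c'  n5⇒n6
[21] read 'b'  n6⇒n7  ** P1@[17:21]
[22] read 'c'  n7⇒n3 ·f
[23] read 'a'  n3⇒n4
[24] read 'b'  n4⇒n5
[25] read 'c'  n5⇒n6
[26] read 'b'  n6⇒n7  ** P1@[22:26]
[27] read 'a'  n7⇒n2 ·f  ** P0@[26:27]
[28] read 'b'  n2⇒n1 ·f
[29] read 'a'  n1⇒n2  ** P0@[28:29]
[30] read 'a'  n2⇒n0 ·f
[31] read 'a'  n0⇒n0
[32] read 'b'  n0⇒n1
[33] read 'a'  n1⇒n2  ** P0@[32:33]
[34] read 'c'  n2⇒n3 ·f
[35] read 'a'  n3⇒n4
[36] read 'b'  n4⇒n5
[37] read 'a'  n5⇒n2 ·f  ** P0@[36:37]
[38] read 'b'  n2⇒n1 ·f
[39] read 'a'  n1⇒n2  ** P0@[38:39]
[40] read 'b'  n2⇒n1 ·f
[41] read 'c'  n1⇒n3 ·f
[42] read 'a'  n3⇒n4
[43] read 'b'  n4⇒n5
[44] read 'c'  n5⇒n6
[45] read 'b'  n6⇒n7  ** P1@[41:45]
[46] read 'c'  n7⇒n3 ·f
[47] read 'a'  n3⇒n4
[48] read 'b'  n4⇒n5
[49] read 'c'  n5⇒n6
[50] read 'b'  n6⇒n7  ** P1@[46:50]
[51] read 'c'  n7⇒n3 ·f
[52] read 'a'  n3⇒n4
[53] read 'b'  n4⇒n5
[54] read 'c'  n5⇒n6
[55] read 'b'  n6⇒n7  ** P1@[51:55]

Matches: [[2,0],[11,1],[12,0],[14,0],[21,1],[26,1],[27,0],[29,0],[33,0],[37,0],[39,0],[45,1],[50,1],[55,1]]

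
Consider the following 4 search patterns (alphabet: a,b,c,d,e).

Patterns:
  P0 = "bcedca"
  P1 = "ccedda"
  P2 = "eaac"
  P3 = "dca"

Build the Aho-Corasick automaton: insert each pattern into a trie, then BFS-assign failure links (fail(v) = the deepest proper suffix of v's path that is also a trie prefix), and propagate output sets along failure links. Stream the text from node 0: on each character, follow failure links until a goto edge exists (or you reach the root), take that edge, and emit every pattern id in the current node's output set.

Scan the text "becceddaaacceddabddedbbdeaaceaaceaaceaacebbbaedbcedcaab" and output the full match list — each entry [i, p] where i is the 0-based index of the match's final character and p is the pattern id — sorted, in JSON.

Build automaton:
Trie nodes:
  n0 'ε': b→1 c→7 d→17 e→13
  n1 'b': c→2
  n2 'bc': e→3
  n3 'bce': d→4
  n4 'bced': c→5
  n5 'bcedc': a→6
  n6 'bcedca': ·  ←P0
  n7 'c': c→8
  n8 'cc': e→9
  n9 'cce': d→10
  n10 'cced': d→11
  n11 'ccedd': a→12
  n12 'ccedda': ·  ←P1
  n13 'e': a→14
  n14 'ea': a→15
  n15 'eaa': c→16
  n16 'eaac': ·  ←P2
  n17 'd': c→18
  n18 'dc': a→19
  n19 'dca': ·  ←P3

BFS fail/out derivation:
  n1('b'): parent n0 fail=0; on 'b' 0 → fail=0;  out ∅∪∅=∅
  n7('c'): parent n0 fail=0; on 'c' 0 → fail=0;  out ∅∪∅=∅
  n13('e'): parent n0 fail=0; on 'e' 0 → fail=0;  out ∅∪∅=∅
  n17('d'): parent n0 fail=0; on 'd' 0 → fail=0;  out ∅∪∅=∅
  n2('bc'): parent n1 fail=0; on 'c' 0 → fail=7;  out ∅∪∅=∅
  n8('cc'): parent n7 fail=0; on 'c' 0 → fail=7;  out ∅∪∅=∅
  n14('ea'): parent n13 fail=0; on 'a' 0 → fail=0;  out ∅∪∅=∅
  n18('dc'): parent n17 fail=0; on 'c' 0 → fail=7;  out ∅∪∅=∅
  n3('bce'): parent n2 fail=7; on 'e' 7→0 → fail=13;  out ∅∪∅=∅
  n9('cce'): parent n8 fail=7; on 'e' 7→0 → fail=13;  out ∅∪∅=∅
  n15('eaa'): parent n14 fail=0; on 'a' 0 → fail=0;  out ∅∪∅=∅
  n19('dca'): parent n18 fail=7; on 'a' 7→0 → fail=0;  out {3}∪∅={3}
  n4('bced'): parent n3 fail=13; on 'd' 13→0 → fail=17;  out ∅∪∅=∅
  n10('cced'): parent n9 fail=13; on 'd' 13→0 → fail=17;  out ∅∪∅=∅
  n16('eaac'): parent n15 fail=0; on 'c' 0 → fail=7;  out {2}∪∅={2}
  n5('bcedc'): parent n4 fail=17; on 'c' 17 → fail=18;  out ∅∪∅=∅
  n11('ccedd'): parent n10 fail=17; on 'd' 17→0 → fail=17;  out ∅∪∅=∅
  n6('bcedca'): parent n5 fail=18; on 'a' 18 → fail=19;  out {0}∪{3}={0,3}
  n12('ccedda'): parent n11 fail=17; on 'a' 17→0 → fail=0;  out {1}∪∅={1}

Text stream:
pos 0 'b': at 1
pos 1 'e': at 13 (via fail)
pos 2 'c': at 7 (via fail)
pos 3 'c': at 8
pos 4 'e': at 9
pos 5 'd': at 10
pos 6 'd': at 11
pos 7 'a': at 12  ** P1@[2:7]
pos 8 'a': at 0 (via fail)
pos 9 'a': at 0
pos 10 'c': at 7
pos 11 'c': at 8
pos 12 'e': at 9
pos 13 'd': at 10
pos 14 'd': at 11
pos 15 'a': at 12  ** P1@[10:15]
pos 16 'b': at 1 (via fail)
pos 17 'd': at 17 (via fail)
pos 18 'd': at 17 (via fail)
pos 19 'e': at 13 (via fail)
pos 20 'd': at 17 (via fail)
pos 21 'b': at 1 (via fail)
pos 22 'b': at 1 (via fail)
pos 23 'd': at 17 (via fail)
pos 24 'e': at 13 (via fail)
pos 25 'a': at 14
pos 26 'a': at 15
pos 27 'c': at 16  ** P2@[24:27]
pos 28 'e': at 13 (via fail)
pos 29 'a': at 14
pos 30 'a': at 15
pos 31 'c': at 16  ** P2@[28:31]
pos 32 'e': at 13 (via fail)
pos 33 'a': at 14
pos 34 'a': at 15
pos 35 'c': at 16  ** P2@[32:35]
pos 36 'e': at 13 (via fail)
pos 37 'a': at 14
pos 38 'a': at 15
pos 39 'c': at 16  ** P2@[36:39]
pos 40 'e': at 13 (via fail)
pos 41 'b': at 1 (via fail)
pos 42 'b': at 1 (via fail)
pos 43 'b': at 1 (via fail)
pos 44 'a': at 0 (via fail)
pos 45 'e': at 13
pos 46 'd': at 17 (via fail)
pos 47 'b': at 1 (via fail)
pos 48 'c': at 2
pos 49 'e': at 3
pos 50 'd': at 4
pos 51 'c': at 5
pos 52 'a': at 6  ** P0@[47:52],P3@[50:52]
pos 53 'a': at 0 (via fail)
pos 54 'b': at 1

All matches (sorted): [[7,1],[15,1],[27,2],[31,2],[35,2],[39,2],[52,0],[52,3]]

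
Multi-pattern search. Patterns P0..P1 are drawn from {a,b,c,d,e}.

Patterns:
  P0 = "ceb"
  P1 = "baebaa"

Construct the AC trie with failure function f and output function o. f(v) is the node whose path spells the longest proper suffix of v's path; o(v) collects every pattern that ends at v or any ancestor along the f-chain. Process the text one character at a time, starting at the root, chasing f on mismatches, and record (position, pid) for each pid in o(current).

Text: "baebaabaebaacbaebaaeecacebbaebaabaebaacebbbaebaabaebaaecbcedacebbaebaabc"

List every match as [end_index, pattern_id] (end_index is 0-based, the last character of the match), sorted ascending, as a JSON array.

Build automaton:
Trie nodes:
  0='ε' goto b→4 c→1
  1='c' goto e→2
  2='ce' goto b→3
  3='ceb' goto ·  [P0 ends]
  4='b' goto a→5
  5='ba' goto e→6
  6='bae' goto b→7
  7='baeb' goto a→8
  8='baeba' goto a→9
  9='baebaa' goto ·  [P1 ends]

BFS fail/out derivation:
  fail(1) 'c': from fail(0)=0 chase 'c': 0 ⇒ 0;  out=∅∪out(0)=∅
  fail(4) 'b': from fail(0)=0 chase 'b': 0 ⇒ 0;  out=∅∪out(0)=∅
  fail(2) 'ce': from fail(1)=0 chase 'e': 0 ⇒ 0;  out=∅∪out(0)=∅
  fail(5) 'ba': from fail(4)=0 chase 'a': 0 ⇒ 0;  out=∅∪out(0)=∅
  fail(3) 'ceb': from fail(2)=0 chase 'b': 0 ⇒ 4;  out={0}∪out(4)={0}
  fail(6) 'bae': from fail(5)=0 chase 'e': 0 ⇒ 0;  out=∅∪out(0)=∅
  fail(7) 'baeb': from fail(6)=0 chase 'b': 0 ⇒ 4;  out=∅∪out(4)=∅
  fail(8) 'baeba': from fail(7)=4 chase 'a': 4 ⇒ 5;  out=∅∪out(5)=∅
  fail(9) 'baebaa': from fail(8)=5 chase 'a': 5→0 ⇒ 0;  out={1}∪out(0)={1}

Run:
[0] read 'b'  n0⇒n4
[1] read 'a'  n4⇒n5
[2] read 'e'  n5⇒n6
[3] read 'b'  n6⇒n7
[4] read 'a'  n7⇒n8
[5] read 'a'  n8⇒n9  ** P1@[0:5]
[6] read 'b'  n9⇒n4 (via fail)
[7] read 'a'  n4⇒n5
[8] read 'e'  n5⇒n6
[9] read 'b'  n6⇒n7
[10] read 'a'  n7⇒n8
[11] read 'a'  n8⇒n9  ** P1@[6:11]
[12] read 'c'  n9⇒n1 (via fail)
[13] read 'b'  n1⇒n4 (via fail)
[14] read 'a'  n4⇒n5
[15] read 'e'  n5⇒n6
[16] read 'b'  n6⇒n7
[17] read 'a'  n7⇒n8
[18] read 'a'  n8⇒n9  ** P1@[13:18]
[19] read 'e'  n9⇒n0 (via fail)
[20] read 'e'  n0⇒n0
[21] read 'c'  n0⇒n1
[22] read 'a'  n1⇒n0 (via fail)
[23] read 'c'  n0⇒n1
[24] read 'e'  n1⇒n2
[25] read 'b'  n2⇒n3  ** P0@[23:25]
[26] read 'b'  n3⇒n4 (via fail)
[27] read 'a'  n4⇒n5
[28] read 'e'  n5⇒n6
[29] read 'b'  n6⇒n7
[30] read 'a'  n7⇒n8
[31] read 'a'  n8⇒n9  ** P1@[26:31]
[32] read 'b'  n9⇒n4 (via fail)
[33] read 'a'  n4⇒n5
[34] read 'e'  n5⇒n6
[35] read 'b'  n6⇒n7
[36] read 'a'  n7⇒n8
[37] read 'a'  n8⇒n9  ** P1@[32:37]
[38] read 'c'  n9⇒n1 (via fail)
[39] read 'e'  n1⇒n2
[40] read 'b'  n2⇒n3  ** P0@[38:40]
[41] read 'b'  n3⇒n4 (via fail)
[42] read 'b'  n4⇒n4 (via fail)
[43] read 'a'  n4⇒n5
[44] read 'e'  n5⇒n6
[45] read 'b'  n6⇒n7
[46] read 'a'  n7⇒n8
[47] read 'a'  n8⇒n9  ** P1@[42:47]
[48] read 'b'  n9⇒n4 (via fail)
[49] read 'a'  n4⇒n5
[50] read 'e'  n5⇒n6
[51] read 'b'  n6⇒n7
[52] read 'a'  n7⇒n8
[53] read 'a'  n8⇒n9  ** P1@[48:53]
[54] read 'e'  n9⇒n0 (via fail)
[55] read 'c'  n0⇒n1
[56] read 'b'  n1⇒n4 (via fail)
[57] read 'c'  n4⇒n1 (via fail)
[58] read 'e'  n1⇒n2
[59] read 'd'  n2⇒n0 (via fail)
[60] read 'a'  n0⇒n0
[61] read 'c'  n0⇒n1
[62] read 'e'  n1⇒n2
[63] read 'b'  n2⇒n3  ** P0@[61:63]
[64] read 'b'  n3⇒n4 (via fail)
[65] read 'a'  n4⇒n5
[66] read 'e'  n5⇒n6
[67] read 'b'  n6⇒n7
[68] read 'a'  n7⇒n8
[69] read 'a'  n8⇒n9  ** P1@[64:69]
[70] read 'b'  n9⇒n4 (via fail)
[71] read 'c'  n4⇒n1 (via fail)

All matches (sorted): [[5,1],[11,1],[18,1],[25,0],[31,1],[37,1],[40,0],[47,1],[53,1],[63,0],[69,1]]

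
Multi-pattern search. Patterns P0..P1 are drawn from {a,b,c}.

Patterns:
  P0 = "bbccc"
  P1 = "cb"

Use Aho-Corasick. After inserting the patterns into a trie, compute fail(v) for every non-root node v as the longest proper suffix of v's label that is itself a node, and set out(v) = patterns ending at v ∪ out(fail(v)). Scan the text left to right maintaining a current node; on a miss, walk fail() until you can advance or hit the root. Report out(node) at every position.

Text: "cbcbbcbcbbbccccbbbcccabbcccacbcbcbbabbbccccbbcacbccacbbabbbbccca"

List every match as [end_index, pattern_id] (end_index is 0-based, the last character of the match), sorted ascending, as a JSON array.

Construct AC machine:
Trie nodes:
  0='ε' goto b→1 c→6
  1='b' goto b→2
  2='bb' goto c→3
  3='bbc' goto c→4
  4='bbcc' goto c→5
  5='bbccc' goto ·  ←P0
  6='c' goto b→7
  7='cb' goto ·  ←P1

Failure links (BFS by depth):
  fail(1) 'b': from fail(0)=0 chase 'b': 0 ⇒ 0;  out=∅∪out(0)=∅
  fail(6) 'c': from fail(0)=0 chase 'c': 0 ⇒ 0;  out=∅∪out(0)=∅
  fail(2) 'bb': from fail(1)=0 chase 'b': 0 ⇒ 1;  out=∅∪out(1)=∅
  fail(7) 'cb': from fail(6)=0 chase 'b': 0 ⇒ 1;  out={1}∪out(1)={1}
  fail(3) 'bbc': from fail(2)=1 chase 'c': 1→0 ⇒ 6;  out=∅∪out(6)=∅
  fail(4) 'bbcc': from fail(3)=6 chase 'c': 6→0 ⇒ 6;  out=∅∪out(6)=∅
  fail(5) 'bbccc': from fail(4)=6 chase 'c': 6→0 ⇒ 6;  out={0}∪out(6)={0}

Run:
i=0 'c': node 0→6
i=1 'b': node 6→7  emit P1@[0:1]
i=2 'c': node 7→6 ·f
i=3 'b': node 6→7  emit P1@[2:3]
i=4 'b': node 7→2 ·f
i=5 'c': node 2→3
i=6 'b': node 3→7 ·f  emit P1@[5:6]
i=7 'c': node 7→6 ·f
i=8 'b': node 6→7  emit P1@[7:8]
i=9 'b': node 7→2 ·f
i=10 'b': node 2→2 ·f
i=11 'c': node 2→3
i=12 'c': node 3→4
i=13 'c': node 4→5  emit P0@[9:13]
i=14 'c': node 5→6 ·f
i=15 'b': node 6→7  emit P1@[14:15]
i=16 'b': node 7→2 ·f
i=17 'b': node 2→2 ·f
i=18 'c': node 2→3
i=19 'c': node 3→4
i=20 'c': node 4→5  emit P0@[16:20]
i=21 'a': node 5→0 ·f
i=22 'b': node 0→1
i=23 'b': node 1→2
i=24 'c': node 2→3
i=25 'c': node 3→4
i=26 'c': node 4→5  emit P0@[22:26]
i=27 'a': node 5→0 ·f
i=28 'c': node 0→6
i=29 'b': node 6→7  emit P1@[28:29]
i=30 'c': node 7→6 ·f
i=31 'b': node 6→7  emit P1@[30:31]
i=32 'c': node 7→6 ·f
i=33 'b': node 6→7  emit P1@[32:33]
i=34 'b': node 7→2 ·f
i=35 'a': node 2→0 ·f
i=36 'b': node 0→1
i=37 'b': node 1→2
i=38 'b': node 2→2 ·f
i=39 'c': node 2→3
i=40 'c': node 3→4
i=41 'c': node 4→5  emit P0@[37:41]
i=42 'c': node 5→6 ·f
i=43 'b': node 6→7  emit P1@[42:43]
i=44 'b': node 7→2 ·f
i=45 'c': node 2→3
i=46 'a': node 3→0 ·f
i=47 'c': node 0→6
i=48 'b': node 6→7  emit P1@[47:48]
i=49 'c': node 7→6 ·f
i=50 'c': node 6→6 ·f
i=51 'a': node 6→0 ·f
i=52 'c': node 0→6
i=53 'b': node 6→7  emit P1@[52:53]
i=54 'b': node 7→2 ·f
i=55 'a': node 2→0 ·f
i=56 'b': node 0→1
i=57 'b': node 1→2
i=58 'b': node 2→2 ·f
i=59 'b': node 2→2 ·f
i=60 'c': node 2→3
i=61 'c': node 3→4
i=62 'c': node 4→5  emit P0@[58:62]
i=63 'a': node 5→0 ·f

Matches: [[1,1],[3,1],[6,1],[8,1],[13,0],[15,1],[20,0],[26,0],[29,1],[31,1],[33,1],[41,0],[43,1],[48,1],[53,1],[62,0]]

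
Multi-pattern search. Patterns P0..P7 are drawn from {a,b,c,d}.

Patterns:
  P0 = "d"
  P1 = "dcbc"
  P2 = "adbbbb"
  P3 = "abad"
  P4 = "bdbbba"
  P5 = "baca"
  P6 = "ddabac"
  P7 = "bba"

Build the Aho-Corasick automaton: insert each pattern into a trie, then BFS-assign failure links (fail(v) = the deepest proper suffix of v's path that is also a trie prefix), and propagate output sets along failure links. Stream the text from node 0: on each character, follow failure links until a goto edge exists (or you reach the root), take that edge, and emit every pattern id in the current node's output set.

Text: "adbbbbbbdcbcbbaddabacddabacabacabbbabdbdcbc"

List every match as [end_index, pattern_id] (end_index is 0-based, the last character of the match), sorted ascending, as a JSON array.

Build:
Trie (insert patterns):
  0='ε' goto a→5 b→14 d→1
  1='d' goto c→2 d→23  ←P0
  2='dc' goto b→3
  3='dcb' goto c→4
  4='dcbc' goto ·  ←P1
  5='a' goto b→11 d→6
  6='ad' goto b→7
  7='adb' goto b→8
  8='adbb' goto b→9
  9='adbbb' goto b→10
  10='adbbbb' goto ·  ←P2
  11='ab' goto a→12
  12='aba' goto d→13
  13='abad' goto ·  ←P3
  14='b' goto a→20 b→28 d→15
  15='bd' goto b→16
  16='bdb' goto b→17
  17='bdbb' goto b→18
  18='bdbbb' goto a→19
  19='bdbbba' goto ·  ←P4
  20='ba' goto c→21
  21='bac' goto a→22
  22='baca' goto ·  ←P5
  23='dd' goto a→24
  24='dda' goto b→25
  25='ddab' goto a→26
  26='ddaba' goto c→27
  27='ddabac' goto ·  ←P6
  28='bb' goto a→29
  29='bba' goto ·  ←P7

Failure links (BFS by depth):
  n1('d'): parent n0 fail=0; on 'd' 0 → fail=0;  out {0}∪∅={0}
  n5('a'): parent n0 fail=0; on 'a' 0 → fail=0;  out ∅∪∅=∅
  n14('b'): parent n0 fail=0; on 'b' 0 → fail=0;  out ∅∪∅=∅
  n2('dc'): parent n1 fail=0; on 'c' 0 → fail=0;  out ∅∪∅=∅
  n6('ad'): parent n5 fail=0; on 'd' 0 → fail=1;  out ∅∪{0}={0}
  n11('ab'): parent n5 fail=0; on 'b' 0 → fail=14;  out ∅∪∅=∅
  n15('bd'): parent n14 fail=0; on 'd' 0 → fail=1;  out ∅∪{0}={0}
  n20('ba'): parent n14 fail=0; on 'a' 0 → fail=5;  out ∅∪∅=∅
  n23('dd'): parent n1 fail=0; on 'd' 0 → fail=1;  out ∅∪{0}={0}
  n28('bb'): parent n14 fail=0; on 'b' 0 → fail=14;  out ∅∪∅=∅
  n3('dcb'): parent n2 fail=0; on 'b' 0 → fail=14;  out ∅∪∅=∅
  n7('adb'): parent n6 fail=1; on 'b' 1→0 → fail=14;  out ∅∪∅=∅
  n12('aba'): parent n11 fail=14; on 'a' 14 → fail=20;  out ∅∪∅=∅
  n16('bdb'): parent n15 fail=1; on 'b' 1→0 → fail=14;  out ∅∪∅=∅
  n21('bac'): parent n20 fail=5; on 'c' 5→0 → fail=0;  out ∅∪∅=∅
  n24('dda'): parent n23 fail=1; on 'a' 1→0 → fail=5;  out ∅∪∅=∅
  n29('bba'): parent n28 fail=14; on 'a' 14 → fail=20;  out {7}∪∅={7}
  n4('dcbc'): parent n3 fail=14; on 'c' 14→0 → fail=0;  out {1}∪∅={1}
  n8('adbb'): parent n7 fail=14; on 'b' 14 → fail=28;  out ∅∪∅=∅
  n13('abad'): parent n12 fail=20; on 'd' 20→5 → fail=6;  out {3}∪{0}={0,3}
  n17('bdbb'): parent n16 fail=14; on 'b' 14 → fail=28;  out ∅∪∅=∅
  n22('baca'): parent n21 fail=0; on 'a' 0 → fail=5;  out {5}∪∅={5}
  n25('ddab'): parent n24 fail=5; on 'b' 5 → fail=11;  out ∅∪∅=∅
  n9('adbbb'): parent n8 fail=28; on 'b' 28→14 → fail=28;  out ∅∪∅=∅
  n18('bdbbb'): parent n17 fail=28; on 'b' 28→14 → fail=28;  out ∅∪∅=∅
  n26('ddaba'): parent n25 fail=11; on 'a' 11 → fail=12;  out ∅∪∅=∅
  n10('adbbbb'): parent n9 fail=28; on 'b' 28→14 → fail=28;  out {2}∪∅={2}
  n19('bdbbba'): parent n18 fail=28; on 'a' 28 → fail=29;  out {4}∪{7}={4,7}
  n27('ddabac'): parent n26 fail=12; on 'c' 12→20 → fail=21;  out {6}∪∅={6}

Run:
i=0 'a': node 0→5
i=1 'd': node 5→6  → match P0@[1:1]
i=2 'b': node 6→7
i=3 'b': node 7→8
i=4 'b': node 8→9
i=5 'b': node 9→10  → match P2@[0:5]
i=6 'b': node 10→28 (fail-walked)
i=7 'b': node 28→28 (fail-walked)
i=8 'd': node 28→15 (fail-walked)  → match P0@[8:8]
i=9 'c': node 15→2 (fail-walked)
i=10 'b': node 2→3
i=11 'c': node 3→4  → match P1@[8:11]
i=12 'b': node 4→14 (fail-walked)
i=13 'b': node 14→28
i=14 'a': node 28→29  → match P7@[12:14]
i=15 'd': node 29→6 (fail-walked)  → match P0@[15:15]
i=16 'd': node 6→23 (fail-walked)  → match P0@[16:16]
i=17 'a': node 23→24
i=18 'b': node 24→25
i=19 'a': node 25→26
i=20 'c': node 26→27  → match P6@[15:20]
i=21 'd': node 27→1 (fail-walked)  → match P0@[21:21]
i=22 'd': node 1→23  → match P0@[22:22]
i=23 'a': node 23→24
i=24 'b': node 24→25
i=25 'a': node 25→26
i=26 'c': node 26→27  → match P6@[21:26]
i=27 'a': node 27→22 (fail-walked)  → match P5@[24:27]
i=28 'b': node 22→11 (fail-walked)
i=29 'a': node 11→12
i=30 'c': node 12→21 (fail-walked)
i=31 'a': node 21→22  → match P5@[28:31]
i=32 'b': node 22→11 (fail-walked)
i=33 'b': node 11→28 (fail-walked)
i=34 'b': node 28→28 (fail-walked)
i=35 'a': node 28→29  → match P7@[33:35]
i=36 'b': node 29→11 (fail-walked)
i=37 'd': node 11→15 (fail-walked)  → match P0@[37:37]
i=38 'b': node 15→16
i=39 'd': node 16→15 (fail-walked)  → match P0@[39:39]
i=40 'c': node 15→2 (fail-walked)
i=41 'b': node 2→3
i=42 'c': node 3→4  → match P1@[39:42]

Result: [[1,0],[5,2],[8,0],[11,1],[14,7],[15,0],[16,0],[20,6],[21,0],[22,0],[26,6],[27,5],[31,5],[35,7],[37,0],[39,0],[42,1]]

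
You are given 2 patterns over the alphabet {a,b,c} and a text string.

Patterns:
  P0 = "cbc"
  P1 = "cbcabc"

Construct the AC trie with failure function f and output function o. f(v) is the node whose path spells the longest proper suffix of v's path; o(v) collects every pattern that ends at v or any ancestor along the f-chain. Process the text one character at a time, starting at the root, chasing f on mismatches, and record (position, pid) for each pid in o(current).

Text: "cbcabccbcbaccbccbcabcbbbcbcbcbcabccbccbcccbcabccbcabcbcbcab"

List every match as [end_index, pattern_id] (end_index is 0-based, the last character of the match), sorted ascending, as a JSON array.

Construct AC machine:
Trie nodes:
  0='ε' goto c→1
  1='c' goto b→2
  2='cb' goto c→3
  3='cbc' goto a→4  [P0 ends]
  4='cbca' goto b→5
  5='cbcab' goto c→6
  6='cbcabc' goto ·  [P1 ends]

BFS fail/out derivation:
  fail(1) 'c': from fail(0)=0 chase 'c': 0 ⇒ 0;  out=∅∪out(0)=∅
  fail(2) 'cb': from fail(1)=0 chase 'b': 0 ⇒ 0;  out=∅∪out(0)=∅
  fail(3) 'cbc': from fail(2)=0 chase 'c': 0 ⇒ 1;  out={0}∪out(1)={0}
  fail(4) 'cbca': from fail(3)=1 chase 'a': 1→0 ⇒ 0;  out=∅∪out(0)=∅
  fail(5) 'cbcab': from fail(4)=0 chase 'b': 0 ⇒ 0;  out=∅∪out(0)=∅
  fail(6) 'cbcabc': from fail(5)=0 chase 'c': 0 ⇒ 1;  out={1}∪out(1)={1}

Scan:
i=0 'c': node 0→1
i=1 'b': node 1→2
i=2 'c': node 2→3  ** P0@[0:2]
i=3 'a': node 3→4
i=4 'b': node 4→5
i=5 'c': node 5→6  ** P1@[0:5]
i=6 'c': node 6→1 (fail-walked)
i=7 'b': node 1→2
i=8 'c': node 2→3  ** P0@[6:8]
i=9 'b': node 3→2 (fail-walked)
i=10 'a': node 2→0 (fail-walked)
i=11 'c': node 0→1
i=12 'c': node 1→1 (fail-walked)
i=13 'b': node 1→2
i=14 'c': node 2→3  ** P0@[12:14]
i=15 'c': node 3→1 (fail-walked)
i=16 'b': node 1→2
i=17 'c': node 2→3  ** P0@[15:17]
i=18 'a': node 3→4
i=19 'b': node 4→5
i=20 'c': node 5→6  ** P1@[15:20]
i=21 'b': node 6→2 (fail-walked)
i=22 'b': node 2→0 (fail-walked)
i=23 'b': node 0→0
i=24 'c': node 0→1
i=25 'b': node 1→2
i=26 'c': node 2→3  ** P0@[24:26]
i=27 'b': node 3→2 (fail-walked)
i=28 'c': node 2→3  ** P0@[26:28]
i=29 'b': node 3→2 (fail-walked)
i=30 'c': node 2→3  ** P0@[28:30]
i=31 'a': node 3→4
i=32 'b': node 4→5
i=33 'c': node 5→6  ** P1@[28:33]
i=34 'c': node 6→1 (fail-walked)
i=35 'b': node 1→2
i=36 'c': node 2→3  ** P0@[34:36]
i=37 'c': node 3→1 (fail-walked)
i=38 'b': node 1→2
i=39 'c': node 2→3  ** P0@[37:39]
i=40 'c': node 3→1 (fail-walked)
i=41 'c': node 1→1 (fail-walked)
i=42 'b': node 1→2
i=43 'c': node 2→3  ** P0@[41:43]
i=44 'a': node 3→4
i=45 'b': node 4→5
i=46 'c': node 5→6  ** P1@[41:46]
i=47 'c': node 6→1 (fail-walked)
i=48 'b': node 1→2
i=49 'c': node 2→3  ** P0@[47:49]
i=50 'a': node 3→4
i=51 'b': node 4→5
i=52 'c': node 5→6  ** P1@[47:52]
i=53 'b': node 6→2 (fail-walked)
i=54 'c': node 2→3  ** P0@[52:54]
i=55 'b': node 3→2 (fail-walked)
i=56 'c': node 2→3  ** P0@[54:56]
i=57 'a': node 3→4
i=58 'b': node 4→5

Matches: [[2,0],[5,1],[8,0],[14,0],[17,0],[20,1],[26,0],[28,0],[30,0],[33,1],[36,0],[39,0],[43,0],[46,1],[49,0],[52,1],[54,0],[56,0]]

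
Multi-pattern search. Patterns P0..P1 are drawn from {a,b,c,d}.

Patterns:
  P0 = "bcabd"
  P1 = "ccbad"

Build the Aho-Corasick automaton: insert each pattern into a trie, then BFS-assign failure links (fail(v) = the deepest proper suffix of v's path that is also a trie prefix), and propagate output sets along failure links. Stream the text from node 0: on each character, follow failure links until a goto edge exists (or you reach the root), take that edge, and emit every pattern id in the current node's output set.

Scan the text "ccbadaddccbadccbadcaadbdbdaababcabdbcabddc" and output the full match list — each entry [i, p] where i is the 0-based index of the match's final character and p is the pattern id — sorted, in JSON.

Construct AC machine:
Trie nodes:
  0='ε' goto b→1 c→6
  1='b' goto c→2
  2='bc' goto a→3
  3='bca' goto b→4
  4='bcab' goto d→5
  5='bcabd' goto ·  ←P0
  6='c' goto c→7
  7='cc' goto b→8
  8='ccb' goto a→9
  9='ccba' goto d→10
  10='ccbad' goto ·  ←P1

BFS fail/out derivation:
  n1('b'): parent n0 fail=0; on 'b' 0 → fail=0;  out ∅∪∅=∅
  n6('c'): parent n0 fail=0; on 'c' 0 → fail=0;  out ∅∪∅=∅
  n2('bc'): parent n1 fail=0; on 'c' 0 → fail=6;  out ∅∪∅=∅
  n7('cc'): parent n6 fail=0; on 'c' 0 → fail=6;  out ∅∪∅=∅
  n3('bca'): parent n2 fail=6; on 'a' 6→0 → fail=0;  out ∅∪∅=∅
  n8('ccb'): parent n7 fail=6; on 'b' 6→0 → fail=1;  out ∅∪∅=∅
  n4('bcab'): parent n3 fail=0; on 'b' 0 → fail=1;  out ∅∪∅=∅
  n9('ccba'): parent n8 fail=1; on 'a' 1→0 → fail=0;  out ∅∪∅=∅
  n5('bcabd'): parent n4 fail=1; on 'd' 1→0 → fail=0;  out {0}∪∅={0}
  n10('ccbad'): parent n9 fail=0; on 'd' 0 → fail=0;  out {1}∪∅={1}

Run:
i=0 'c': node 0→6
i=1 'c': node 6→7
i=2 'b': node 7→8
i=3 'a': node 8→9
i=4 'd': node 9→10  → match P1@[0:4]
i=5 'a': node 10→0 (fail-walked)
i=6 'd': node 0→0
i=7 'd': node 0→0
i=8 'c': node 0→6
i=9 'c': node 6→7
i=10 'b': node 7→8
i=11 'a': node 8→9
i=12 'd': node 9→10  → match P1@[8:12]
i=13 'c': node 10→6 (fail-walked)
i=14 'c': node 6→7
i=15 'b': node 7→8
i=16 'a': node 8→9
i=17 'd': node 9→10  → match P1@[13:17]
i=18 'c': node 10→6 (fail-walked)
i=19 'a': node 6→0 (fail-walked)
i=20 'a': node 0→0
i=21 'd': node 0→0
i=22 'b': node 0→1
i=23 'd': node 1→0 (fail-walked)
i=24 'b': node 0→1
i=25 'd': node 1→0 (fail-walked)
i=26 'a': node 0→0
i=27 'a': node 0→0
i=28 'b': node 0→1
i=29 'a': node 1→0 (fail-walked)
i=30 'b': node 0→1
i=31 'c': node 1→2
i=32 'a': node 2→3
i=33 'b': node 3→4
i=34 'd': node 4→5  → match P0@[30:34]
i=35 'b': node 5→1 (fail-walked)
i=36 'c': node 1→2
i=37 'a': node 2→3
i=38 'b': node 3→4
i=39 'd': node 4→5  → match P0@[35:39]
i=40 'd': node 5→0 (fail-walked)
i=41 'c': node 0→6

All matches (sorted): [[4,1],[12,1],[17,1],[34,0],[39,0]]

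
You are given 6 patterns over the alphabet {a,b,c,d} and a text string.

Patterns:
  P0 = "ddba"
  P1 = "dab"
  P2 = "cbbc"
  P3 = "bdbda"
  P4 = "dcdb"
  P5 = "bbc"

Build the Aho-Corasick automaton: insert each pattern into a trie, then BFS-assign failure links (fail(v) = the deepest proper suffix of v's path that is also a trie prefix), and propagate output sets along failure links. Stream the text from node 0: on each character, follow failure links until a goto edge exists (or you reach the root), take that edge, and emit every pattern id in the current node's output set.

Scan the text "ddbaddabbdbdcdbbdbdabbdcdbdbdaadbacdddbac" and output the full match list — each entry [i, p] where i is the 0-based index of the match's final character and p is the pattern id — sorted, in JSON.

Build:
Trie nodes:
  0='ε' goto b→11 c→7 d→1
  1='d' goto a→5 c→16 d→2
  2='dd' goto b→3
  3='ddb' goto a→4
  4='ddba' goto ·  ←P0
  5='da' goto b→6
  6='dab' goto ·  ←P1
  7='c' goto b→8
  8='cb' goto b→9
  9='cbb' goto c→10
  10='cbbc' goto ·  ←P2
  11='b' goto b→19 d→12
  12='bd' goto b→13
  13='bdb' goto d→14
  14='bdbd' goto a→15
  15='bdbda' goto ·  ←P3
  16='dc' goto d→17
  17='dcd' goto b→18
  18='dcdb' goto ·  ←P4
  19='bb' goto c→20
  20='bbc' goto ·  ←P5

Failure links (BFS by depth):
  fail(1) 'd': from fail(0)=0 chase 'd': 0 ⇒ 0;  out=∅∪out(0)=∅
  fail(7) 'c': from fail(0)=0 chase 'c': 0 ⇒ 0;  out=∅∪out(0)=∅
  fail(11) 'b': from fail(0)=0 chase 'b': 0 ⇒ 0;  out=∅∪out(0)=∅
  fail(2) 'dd': from fail(1)=0 chase 'd': 0 ⇒ 1;  out=∅∪out(1)=∅
  fail(5) 'da': from fail(1)=0 chase 'a': 0 ⇒ 0;  out=∅∪out(0)=∅
  fail(8) 'cb': from fail(7)=0 chase 'b': 0 ⇒ 11;  out=∅∪out(11)=∅
  fail(12) 'bd': from fail(11)=0 chase 'd': 0 ⇒ 1;  out=∅∪out(1)=∅
  fail(16) 'dc': from fail(1)=0 chase 'c': 0 ⇒ 7;  out=∅∪out(7)=∅
  fail(19) 'bb': from fail(11)=0 chase 'b': 0 ⇒ 11;  out=∅∪out(11)=∅
  fail(3) 'ddb': from fail(2)=1 chase 'b': 1→0 ⇒ 11;  out=∅∪out(11)=∅
  fail(6) 'dab': from fail(5)=0 chase 'b': 0 ⇒ 11;  out={1}∪out(11)={1}
  fail(9) 'cbb': from fail(8)=11 chase 'b': 11 ⇒ 19;  out=∅∪out(19)=∅
  fail(13) 'bdb': from fail(12)=1 chase 'b': 1→0 ⇒ 11;  out=∅∪out(11)=∅
  fail(17) 'dcd': from fail(16)=7 chase 'd': 7→0 ⇒ 1;  out=∅∪out(1)=∅
  fail(20) 'bbc': from fail(19)=11 chase 'c': 11→0 ⇒ 7;  out={5}∪out(7)={5}
  fail(4) 'ddba': from fail(3)=11 chase 'a': 11→0 ⇒ 0;  out={0}∪out(0)={0}
  fail(10) 'cbbc': from fail(9)=19 chase 'c': 19 ⇒ 20;  out={2}∪out(20)={2,5}
  fail(14) 'bdbd': from fail(13)=11 chase 'd': 11 ⇒ 12;  out=∅∪out(12)=∅
  fail(18) 'dcdb': from fail(17)=1 chase 'b': 1→0 ⇒ 11;  out={4}∪out(11)={4}
  fail(15) 'bdbda': from fail(14)=12 chase 'a': 12→1 ⇒ 5;  out={3}∪out(5)={3}

Run:
[0] read 'd'  n0⇒n1
[1] read 'd'  n1⇒n2
[2] read 'b'  n2⇒n3
[3] read 'a'  n3⇒n4  emit P0@[0:3]
[4] read 'd'  n4⇒n1 (via fail)
[5] read 'd'  n1⇒n2
[6] read 'a'  n2⇒n5 (via fail)
[7] read 'b'  n5⇒n6  emit P1@[5:7]
[8] read 'b'  n6⇒n19 (via fail)
[9] read 'd'  n19⇒n12 (via fail)
[10] read 'b'  n12⇒n13
[11] read 'd'  n13⇒n14
[12] read 'c'  n14⇒n16 (via fail)
[13] read 'd'  n16⇒n17
[14] read 'b'  n17⇒n18  emit P4@[11:14]
[15] read 'b'  n18⇒n19 (via fail)
[16] read 'd'  n19⇒n12 (via fail)
[17] read 'b'  n12⇒n13
[18] read 'd'  n13⇒n14
[19] read 'a'  n14⇒n15  emit P3@[15:19]
[20] read 'b'  n15⇒n6 (via fail)  emit P1@[18:20]
[21] read 'b'  n6⇒n19 (via fail)
[22] read 'd'  n19⇒n12 (via fail)
[23] read 'c'  n12⇒n16 (via fail)
[24] read 'd'  n16⇒n17
[25] read 'b'  n17⇒n18  emit P4@[22:25]
[26] read 'd'  n18⇒n12 (via fail)
[27] read 'b'  n12⇒n13
[28] read 'd'  n13⇒n14
[29] read 'a'  n14⇒n15  emit P3@[25:29]
[30] read 'a'  n15⇒n0 (via fail)
[31] read 'd'  n0⇒n1
[32] read 'b'  n1⇒n11 (via fail)
[33] read 'a'  n11⇒n0 (via fail)
[34] read 'c'  n0⇒n7
[35] read 'd'  n7⇒n1 (via fail)
[36] read 'd'  n1⇒n2
[37] read 'd'  n2⇒n2 (via fail)
[38] read 'b'  n2⇒n3
[39] read 'a'  n3⇒n4  emit P0@[36:39]
[40] read 'c'  n4⇒n7 (via fail)

Matches: [[3,0],[7,1],[14,4],[19,3],[20,1],[25,4],[29,3],[39,0]]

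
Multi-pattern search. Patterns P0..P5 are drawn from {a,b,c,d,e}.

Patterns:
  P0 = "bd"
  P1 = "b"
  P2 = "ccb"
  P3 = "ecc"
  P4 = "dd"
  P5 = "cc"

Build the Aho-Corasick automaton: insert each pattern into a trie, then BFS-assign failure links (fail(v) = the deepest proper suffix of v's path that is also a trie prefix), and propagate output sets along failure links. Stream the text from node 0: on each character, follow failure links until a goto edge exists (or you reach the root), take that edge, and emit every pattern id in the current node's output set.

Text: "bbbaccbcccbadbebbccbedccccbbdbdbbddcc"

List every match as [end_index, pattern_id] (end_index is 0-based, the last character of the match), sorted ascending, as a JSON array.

Construct AC machine:
Trie nodes:
  n0 'ε': b→1 c→3 d→9 e→6
  n1 'b': d→2  [P1 ends]
  n2 'bd': ·  [P0 ends]
  n3 'c': c→4
  n4 'cc': b→5  [P5 ends]
  n5 'ccb': ·  [P2 ends]
  n6 'e': c→7
  n7 'ec': c→8
  n8 'ecc': ·  [P3 ends]
  n9 'd': d→10
  n10 'dd': ·  [P4 ends]

Failure links (BFS by depth):
  fail(1) 'b': from fail(0)=0 chase 'b': 0 ⇒ 0;  out={1}∪out(0)={1}
  fail(3) 'c': from fail(0)=0 chase 'c': 0 ⇒ 0;  out=∅∪out(0)=∅
  fail(6) 'e': from fail(0)=0 chase 'e': 0 ⇒ 0;  out=∅∪out(0)=∅
  fail(9) 'd': from fail(0)=0 chase 'd': 0 ⇒ 0;  out=∅∪out(0)=∅
  fail(2) 'bd': from fail(1)=0 chase 'd': 0 ⇒ 9;  out={0}∪out(9)={0}
  fail(4) 'cc': from fail(3)=0 chase 'c': 0 ⇒ 3;  out={5}∪out(3)={5}
  fail(7) 'ec': from fail(6)=0 chase 'c': 0 ⇒ 3;  out=∅∪out(3)=∅
  fail(10) 'dd': from fail(9)=0 chase 'd': 0 ⇒ 9;  out={4}∪out(9)={4}
  fail(5) 'ccb': from fail(4)=3 chase 'b': 3→0 ⇒ 1;  out={2}∪out(1)={1,2}
  fail(8) 'ecc': from fail(7)=3 chase 'c': 3 ⇒ 4;  out={3}∪out(4)={3,5}

Text stream:
[0] read 'b'  n0⇒n1  ** P1@[0:0]
[1] read 'b'  n1⇒n1 (fail-walked)  ** P1@[1:1]
[2] read 'b'  n1⇒n1 (fail-walked)  ** P1@[2:2]
[3] read 'a'  n1⇒n0 (fail-walked)
[4] read 'c'  n0⇒n3
[5] read 'c'  n3⇒n4  ** P5@[4:5]
[6] read 'b'  n4⇒n5  ** P1@[6:6],P2@[4:6]
[7] read 'c'  n5⇒n3 (fail-walked)
[8] read 'c'  n3⇒n4  ** P5@[7:8]
[9] read 'c'  n4⇒n4 (fail-walked)  ** P5@[8:9]
[10] read 'b'  n4⇒n5  ** P1@[10:10],P2@[8:10]
[11] read 'a'  n5⇒n0 (fail-walked)
[12] read 'd'  n0⇒n9
[13] read 'b'  n9⇒n1 (fail-walked)  ** P1@[13:13]
[14] read 'e'  n1⇒n6 (fail-walked)
[15] read 'b'  n6⇒n1 (fail-walked)  ** P1@[15:15]
[16] read 'b'  n1⇒n1 (fail-walked)  ** P1@[16:16]
[17] read 'c'  n1⇒n3 (fail-walked)
[18] read 'c'  n3⇒n4  ** P5@[17:18]
[19] read 'b'  n4⇒n5  ** P1@[19:19],P2@[17:19]
[20] read 'e'  n5⇒n6 (fail-walked)
[21] read 'd'  n6⇒n9 (fail-walked)
[22] read 'c'  n9⇒n3 (fail-walked)
[23] read 'c'  n3⇒n4  ** P5@[22:23]
[24] read 'c'  n4⇒n4 (fail-walked)  ** P5@[23:24]
[25] read 'c'  n4⇒n4 (fail-walked)  ** P5@[24:25]
[26] read 'b'  n4⇒n5  ** P1@[26:26],P2@[24:26]
[27] read 'b'  n5⇒n1 (fail-walked)  ** P1@[27:27]
[28] read 'd'  n1⇒n2  ** P0@[27:28]
[29] read 'b'  n2⇒n1 (fail-walked)  ** P1@[29:29]
[30] read 'd'  n1⇒n2  ** P0@[29:30]
[31] read 'b'  n2⇒n1 (fail-walked)  ** P1@[31:31]
[32] read 'b'  n1⇒n1 (fail-walked)  ** P1@[32:32]
[33] read 'd'  n1⇒n2  ** P0@[32:33]
[34] read 'd'  n2⇒n10 (fail-walked)  ** P4@[33:34]
[35] read 'c'  n10⇒n3 (fail-walked)
[36] read 'c'  n3⇒n4  ** P5@[35:36]

Result: [[0,1],[1,1],[2,1],[5,5],[6,1],[6,2],[8,5],[9,5],[10,1],[10,2],[13,1],[15,1],[16,1],[18,5],[19,1],[19,2],[23,5],[24,5],[25,5],[26,1],[26,2],[27,1],[28,0],[29,1],[30,0],[31,1],[32,1],[33,0],[34,4],[36,5]]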